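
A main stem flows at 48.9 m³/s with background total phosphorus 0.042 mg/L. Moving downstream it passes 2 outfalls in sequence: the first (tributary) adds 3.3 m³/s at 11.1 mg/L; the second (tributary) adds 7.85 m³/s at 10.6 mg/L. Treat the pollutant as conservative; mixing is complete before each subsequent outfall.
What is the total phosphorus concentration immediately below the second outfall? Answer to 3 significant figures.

2.03 mg/L

After outfall 1: Q = 48.90 + 3.300 = 52.20 m³/s; C = (48.90·0.04200 + 3.300·11.10)/52.20 = 0.7411 mg/L.
After outfall 2: Q = 52.20 + 7.850 = 60.05 m³/s; C = (52.20·0.7411 + 7.850·10.60)/60.05 = 2.030 mg/L.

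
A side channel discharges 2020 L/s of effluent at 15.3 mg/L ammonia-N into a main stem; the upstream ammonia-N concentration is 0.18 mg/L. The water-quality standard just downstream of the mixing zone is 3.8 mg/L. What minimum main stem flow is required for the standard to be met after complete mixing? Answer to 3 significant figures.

6420 L/s

Set C_mix = 3.8: (Q·0.1800 + 2020·15.30) / (Q + 2020) = 3.8
→ Q = 2020·(15.30 − 3.8)/(3.8 − 0.1800) = 6417 L/s.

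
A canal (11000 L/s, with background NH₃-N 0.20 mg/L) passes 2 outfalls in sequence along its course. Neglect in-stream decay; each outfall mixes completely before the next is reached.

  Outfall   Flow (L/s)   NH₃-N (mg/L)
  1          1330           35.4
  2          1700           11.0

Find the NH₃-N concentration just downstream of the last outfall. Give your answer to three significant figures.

4.85 mg/L

Below outfall 1: Q → 12330 L/s, C = (11000·0.2000 + 1330·35.40)/12330 = 3.997 mg/L.
Below outfall 2: Q → 14030 L/s, C = (12330·3.997 + 1700·11.00)/14030 = 4.845 mg/L.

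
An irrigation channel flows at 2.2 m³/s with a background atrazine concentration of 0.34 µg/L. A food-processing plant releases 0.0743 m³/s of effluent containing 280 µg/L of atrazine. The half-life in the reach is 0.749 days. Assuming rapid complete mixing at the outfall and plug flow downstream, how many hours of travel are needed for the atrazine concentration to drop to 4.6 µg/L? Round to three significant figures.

Flow-weighted average: C = (2.200·0.3400 + 0.07430·280.0) / 2.274 = 21.55/2.274 = 9.476 µg/L.
Half-life 0.749 d → k = ln 2 / 0.749 = 0.9254 d⁻¹.
9.476·exp(−k·t) = 4.6 → t = ln(9.476/4.6)/k = 67480 s = 18.74 h.

18.7 h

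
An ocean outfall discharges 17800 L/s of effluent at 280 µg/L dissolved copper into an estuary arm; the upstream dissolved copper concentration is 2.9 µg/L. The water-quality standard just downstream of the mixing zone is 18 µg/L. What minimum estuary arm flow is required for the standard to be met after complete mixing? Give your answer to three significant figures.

Set C_mix = 18: (Q·2.900 + 17800·280.0) / (Q + 17800) = 18
→ Q = 17800·(280.0 − 18)/(18 − 2.900) = 308800 L/s.

309000 L/s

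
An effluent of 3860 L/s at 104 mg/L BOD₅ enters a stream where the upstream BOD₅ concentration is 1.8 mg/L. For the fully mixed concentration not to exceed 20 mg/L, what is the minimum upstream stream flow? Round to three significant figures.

Set C_mix = 20: (Q·1.800 + 3860·104.0) / (Q + 3860) = 20
→ Q = 3860·(104.0 − 20)/(20 − 1.800) = 17820 L/s.

17800 L/s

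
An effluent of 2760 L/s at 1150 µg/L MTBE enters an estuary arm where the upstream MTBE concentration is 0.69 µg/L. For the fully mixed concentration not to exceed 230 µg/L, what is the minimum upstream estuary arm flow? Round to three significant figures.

11100 L/s

Set C_mix = 230: (Q·0.6900 + 2760·1150) / (Q + 2760) = 230
→ Q = 2760·(1150 − 230)/(230 − 0.6900) = 11070 L/s.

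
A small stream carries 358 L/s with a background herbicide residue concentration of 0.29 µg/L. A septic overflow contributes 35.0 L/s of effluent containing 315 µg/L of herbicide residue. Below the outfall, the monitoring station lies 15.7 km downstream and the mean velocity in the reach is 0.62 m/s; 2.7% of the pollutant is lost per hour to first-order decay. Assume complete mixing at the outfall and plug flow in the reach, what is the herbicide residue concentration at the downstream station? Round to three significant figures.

23.4 µg/L

After mixing, C = (358.0·0.2900 + 35.00·315.0) / 393.0 = 11130/393.0 = 28.32 µg/L.
Travel time t = 15.7·1000 / 0.62 = 25320 s = 7.034 h.
2.7%/h lost → k = −ln(1 − 0.027) = 0.02737 h⁻¹.
After decay, C = 28.32 × e^(−kt) = 28.32 × 0.8249 = 23.36 µg/L.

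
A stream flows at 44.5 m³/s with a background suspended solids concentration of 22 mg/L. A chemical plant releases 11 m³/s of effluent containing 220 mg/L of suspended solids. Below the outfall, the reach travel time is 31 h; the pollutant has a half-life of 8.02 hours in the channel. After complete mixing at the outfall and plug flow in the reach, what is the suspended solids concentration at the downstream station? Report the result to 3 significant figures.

Conservation of mass: C = (44.50·22.00 + 11.00·220.0) / 55.50 = 3399/55.50 = 61.24 mg/L.
Half-life 8.02 h → k = ln 2 / 8.02 = 0.08643 h⁻¹ = 2.074 d⁻¹.
Applying C = C₀e^(−kt): 61.24 × 0.06861 = 4.202 mg/L.

4.20 mg/L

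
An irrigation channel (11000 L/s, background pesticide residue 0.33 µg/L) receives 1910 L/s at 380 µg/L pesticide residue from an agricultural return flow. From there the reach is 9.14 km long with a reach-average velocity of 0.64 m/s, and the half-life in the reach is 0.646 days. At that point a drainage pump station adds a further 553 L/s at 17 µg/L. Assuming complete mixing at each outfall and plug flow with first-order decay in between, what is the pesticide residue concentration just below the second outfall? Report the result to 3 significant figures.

Conservation of mass: C = (11000·0.3300 + 1910·380.0) / 12910 = 729400/12910 = 56.50 µg/L; combined flow 12910 L/s.
Travel time t = 9.14·1000 / 0.64 = 14280 s = 3.967 h.
Half-life 0.646 d → k = ln 2 / 0.646 = 1.073 d⁻¹.
Decay over the reach: 56.50·exp(−kt) = 56.50·0.8375 = 47.32 µg/L.
Second outfall: C = (12910·47.32 + 553.0·17.00)/13460 = 46.07 µg/L.

46.1 µg/L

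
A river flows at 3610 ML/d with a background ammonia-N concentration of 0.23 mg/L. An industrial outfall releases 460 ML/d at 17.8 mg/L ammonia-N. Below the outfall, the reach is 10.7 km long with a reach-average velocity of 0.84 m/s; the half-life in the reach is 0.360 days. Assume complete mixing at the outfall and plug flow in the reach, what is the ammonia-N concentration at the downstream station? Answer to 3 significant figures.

1.67 mg/L

After mixing, C = (3610·0.2300 + 460.0·17.80) / 4070 = 9018/4070 = 2.216 mg/L.
Travel time t = 10.7·1000 / 0.84 = 12740 s = 3.538 h.
Half-life 0.360 d → k = ln 2 / 0.360 = 1.925 d⁻¹.
First-order decay: C = 2.216·exp(−k·t) = 2.216·0.7529 = 1.668 mg/L.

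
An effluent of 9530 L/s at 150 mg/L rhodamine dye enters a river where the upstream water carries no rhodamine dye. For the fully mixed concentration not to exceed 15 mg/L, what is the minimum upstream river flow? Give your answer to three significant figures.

Set C_mix = 15: (Q·0 + 9530·150.0) / (Q + 9530) = 15
→ Q = 9530·(150.0 − 15)/(15 − 0) = 85770 L/s.

85800 L/s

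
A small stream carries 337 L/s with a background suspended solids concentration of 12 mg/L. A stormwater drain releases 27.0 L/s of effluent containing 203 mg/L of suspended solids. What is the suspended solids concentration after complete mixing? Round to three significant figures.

Mixed concentration C = ΣQC/ΣQ = (337.0·12.00 + 27.00·203.0) / 364.0 = 9525/364.0 = 26.17 mg/L.

26.2 mg/L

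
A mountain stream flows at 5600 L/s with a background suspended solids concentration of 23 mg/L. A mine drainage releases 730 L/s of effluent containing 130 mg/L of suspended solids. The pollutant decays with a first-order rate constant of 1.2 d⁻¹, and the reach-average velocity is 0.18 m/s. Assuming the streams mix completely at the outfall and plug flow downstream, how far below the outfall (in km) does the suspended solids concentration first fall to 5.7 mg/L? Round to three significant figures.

23.6 km

Conservation of mass: C = (5600·23.00 + 730.0·130.0) / 6330 = 223700/6330 = 35.34 mg/L.
Set 35.34·exp(−k·t) = 5.7 → t = ln(35.34/5.7)/k = 131400 s = 36.49 h.
Distance = v·t = 0.18·131400 = 23650 m = 23.65 km.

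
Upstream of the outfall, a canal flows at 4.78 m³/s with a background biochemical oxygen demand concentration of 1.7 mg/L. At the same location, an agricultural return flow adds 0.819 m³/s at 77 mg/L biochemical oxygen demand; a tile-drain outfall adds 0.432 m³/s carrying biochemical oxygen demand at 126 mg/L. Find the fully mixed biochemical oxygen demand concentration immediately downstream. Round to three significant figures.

20.8 mg/L

Mixed concentration C = ΣQC/ΣQ = (4.780·1.700 + 0.8190·77.00 + 0.4320·126.0) / 6.031 = 125.6/6.031 = 20.83 mg/L.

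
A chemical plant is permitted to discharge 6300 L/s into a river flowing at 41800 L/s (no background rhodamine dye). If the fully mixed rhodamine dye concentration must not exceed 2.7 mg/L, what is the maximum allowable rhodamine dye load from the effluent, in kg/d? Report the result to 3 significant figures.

Mass balance at the limit: 41800·0 + 6300·Cₑ = 48100·2.7 → Cₑ = 20.61 mg/L.
6300 L/s = 6.300 m³/s. Load = 6.300 m³/s × 20.61 g/m³ × 86 400 s/d = 11220 kg/d.

11200 kg/d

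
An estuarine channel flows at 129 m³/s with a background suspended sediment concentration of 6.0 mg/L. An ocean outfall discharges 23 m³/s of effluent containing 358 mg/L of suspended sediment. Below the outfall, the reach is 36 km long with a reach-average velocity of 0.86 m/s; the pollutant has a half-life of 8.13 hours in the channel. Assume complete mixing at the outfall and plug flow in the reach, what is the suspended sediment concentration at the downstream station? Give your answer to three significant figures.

22.0 mg/L

Flow-weighted average: C = (129.0·6.000 + 23.00·358.0) / 152.0 = 9008/152.0 = 59.26 mg/L.
Travel time t = 36·1000 / 0.86 = 41860 s = 11.63 h.
Half-life 8.13 h → k = ln 2 / 8.13 = 0.08526 h⁻¹ = 2.046 d⁻¹.
Decay over the reach: 59.26·exp(−kt) = 59.26·0.3711 = 21.99 mg/L.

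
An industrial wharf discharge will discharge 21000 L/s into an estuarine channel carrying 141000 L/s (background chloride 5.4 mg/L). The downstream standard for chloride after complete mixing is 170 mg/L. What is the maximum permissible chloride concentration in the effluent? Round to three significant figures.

At the limit, (Qr·Cr + Qe·Cₑ)/(Qr + Qe) = 170:
Cₑ = (162000·170 − 141000·5.400) / 21000 = 1275 mg/L.

1280 mg/L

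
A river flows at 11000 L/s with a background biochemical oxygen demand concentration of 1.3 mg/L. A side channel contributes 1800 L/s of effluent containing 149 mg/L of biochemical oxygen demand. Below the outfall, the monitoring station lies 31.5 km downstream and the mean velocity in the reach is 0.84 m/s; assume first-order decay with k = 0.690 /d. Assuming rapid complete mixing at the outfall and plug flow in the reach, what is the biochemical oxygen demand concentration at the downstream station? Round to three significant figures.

16.4 mg/L

After mixing, C = (11000·1.300 + 1800·149.0) / 12800 = 282500/12800 = 22.07 mg/L.
Travel time t = 31.5·1000 / 0.84 = 37500 s = 10.42 h.
Applying C = C₀e^(−kt): 22.07 × 0.7412 = 16.36 mg/L.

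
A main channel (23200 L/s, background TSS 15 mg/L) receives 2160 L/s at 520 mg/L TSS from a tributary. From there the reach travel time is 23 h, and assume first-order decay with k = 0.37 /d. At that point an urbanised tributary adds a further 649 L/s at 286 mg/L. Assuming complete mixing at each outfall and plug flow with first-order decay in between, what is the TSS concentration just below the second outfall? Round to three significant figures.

After mixing, C = (23200·15.00 + 2160·520.0) / 25360 = 1471000/25360 = 58.01 mg/L; combined flow 25360 L/s.
Applying C = C₀e^(−kt): 58.01 × 0.7015 = 40.69 mg/L.
Second outfall: C = (25360·40.69 + 649.0·286.0)/26010 = 46.81 mg/L.

46.8 mg/L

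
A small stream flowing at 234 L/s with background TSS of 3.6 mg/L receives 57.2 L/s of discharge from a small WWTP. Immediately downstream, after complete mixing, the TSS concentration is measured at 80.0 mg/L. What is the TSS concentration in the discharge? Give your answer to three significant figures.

Mass balance: 234.0·3.600 + 57.20·Cₑ = 291.2·80.00
→ Cₑ = (291.2·80.00 − 234.0·3.600) / 57.20 = 392.5 mg/L.

393 mg/L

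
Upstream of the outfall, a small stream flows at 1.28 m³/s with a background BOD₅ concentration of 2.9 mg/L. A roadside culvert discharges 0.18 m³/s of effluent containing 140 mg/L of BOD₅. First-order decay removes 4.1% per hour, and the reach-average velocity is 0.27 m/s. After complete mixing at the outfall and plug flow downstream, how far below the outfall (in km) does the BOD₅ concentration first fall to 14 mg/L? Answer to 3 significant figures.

8.05 km

Mass balance: C = (1.280·2.900 + 0.1800·140.0) / 1.460 = 28.91/1.460 = 19.80 mg/L.
4.1%/h lost → k = −ln(1 − 0.041) = 0.04186 h⁻¹.
Set 19.80·exp(−k·t) = 14 → t = ln(19.80/14)/k = 29820 s = 8.283 h.
Distance = v·t = 0.27·29820 = 8051 m = 8.051 km.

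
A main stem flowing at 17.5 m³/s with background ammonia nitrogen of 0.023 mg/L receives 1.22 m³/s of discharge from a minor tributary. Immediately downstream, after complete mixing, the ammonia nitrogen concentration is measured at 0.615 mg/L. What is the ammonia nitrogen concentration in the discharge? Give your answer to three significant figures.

9.11 mg/L

Mass balance: 17.50·0.02300 + 1.220·Cₑ = 18.72·0.6150
→ Cₑ = (18.72·0.6150 − 17.50·0.02300) / 1.220 = 9.107 mg/L.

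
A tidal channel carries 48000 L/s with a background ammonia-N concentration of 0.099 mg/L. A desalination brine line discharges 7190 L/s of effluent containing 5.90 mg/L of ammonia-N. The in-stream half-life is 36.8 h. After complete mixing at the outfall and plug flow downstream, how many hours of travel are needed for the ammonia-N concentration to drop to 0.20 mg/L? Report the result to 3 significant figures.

Mass balance: C = (48000·0.09900 + 7190·5.900) / 55190 = 47170/55190 = 0.8547 mg/L.
Half-life 36.8 h → k = ln 2 / 36.8 = 0.01884 h⁻¹ = 0.4521 d⁻¹.
0.8547·exp(−k·t) = 0.20 → t = ln(0.8547/0.20)/k = 277600 s = 77.11 h.

77.1 h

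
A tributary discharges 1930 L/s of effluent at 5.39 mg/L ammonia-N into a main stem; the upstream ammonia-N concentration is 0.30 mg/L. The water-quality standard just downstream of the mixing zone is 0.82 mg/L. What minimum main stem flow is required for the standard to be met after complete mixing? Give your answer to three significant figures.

17000 L/s

Set C_mix = 0.82: (Q·0.3000 + 1930·5.390) / (Q + 1930) = 0.82
→ Q = 1930·(5.390 − 0.82)/(0.82 − 0.3000) = 16960 L/s.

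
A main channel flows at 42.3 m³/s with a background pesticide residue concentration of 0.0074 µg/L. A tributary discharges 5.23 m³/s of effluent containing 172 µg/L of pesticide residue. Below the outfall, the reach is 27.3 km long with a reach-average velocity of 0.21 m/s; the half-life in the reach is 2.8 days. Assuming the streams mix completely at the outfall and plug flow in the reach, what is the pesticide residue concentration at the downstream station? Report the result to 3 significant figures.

13.0 µg/L

Mass balance: C = (42.30·0.007400 + 5.230·172.0) / 47.53 = 899.9/47.53 = 18.93 µg/L.
Travel time t = 27.3·1000 / 0.21 = 130000 s = 36.11 h.
Half-life 2.8 d → k = ln 2 / 2.8 = 0.2476 d⁻¹.
After decay, C = 18.93 × e^(−kt) = 18.93 × 0.6890 = 13.05 µg/L.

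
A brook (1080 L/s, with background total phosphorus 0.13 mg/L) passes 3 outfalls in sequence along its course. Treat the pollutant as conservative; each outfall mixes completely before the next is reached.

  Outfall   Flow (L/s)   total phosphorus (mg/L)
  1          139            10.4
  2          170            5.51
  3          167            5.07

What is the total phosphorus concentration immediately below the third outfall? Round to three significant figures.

2.17 mg/L

After outfall 1: Q = 1080 + 139.0 = 1219 L/s; C = (1080·0.1300 + 139.0·10.40)/1219 = 1.301 mg/L.
After outfall 2: Q = 1219 + 170.0 = 1389 L/s; C = (1219·1.301 + 170.0·5.510)/1389 = 1.816 mg/L.
After outfall 3: Q = 1389 + 167.0 = 1556 L/s; C = (1389·1.816 + 167.0·5.070)/1556 = 2.165 mg/L.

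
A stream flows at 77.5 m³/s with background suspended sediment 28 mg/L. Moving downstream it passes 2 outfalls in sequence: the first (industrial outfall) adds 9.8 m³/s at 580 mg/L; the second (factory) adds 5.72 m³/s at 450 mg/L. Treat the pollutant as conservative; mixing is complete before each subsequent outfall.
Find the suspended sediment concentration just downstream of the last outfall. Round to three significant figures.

112 mg/L

After outfall 1: Q = 77.50 + 9.800 = 87.30 m³/s; C = (77.50·28.00 + 9.800·580.0)/87.30 = 89.97 mg/L.
After outfall 2: Q = 87.30 + 5.720 = 93.02 m³/s; C = (87.30·89.97 + 5.720·450.0)/93.02 = 112.1 mg/L.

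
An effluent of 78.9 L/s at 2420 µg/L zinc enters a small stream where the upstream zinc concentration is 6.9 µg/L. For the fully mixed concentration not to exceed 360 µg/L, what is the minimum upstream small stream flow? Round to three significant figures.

460 L/s

Set C_mix = 360: (Q·6.900 + 78.90·2420) / (Q + 78.90) = 360
→ Q = 78.90·(2420 − 360)/(360 − 6.900) = 460.3 L/s.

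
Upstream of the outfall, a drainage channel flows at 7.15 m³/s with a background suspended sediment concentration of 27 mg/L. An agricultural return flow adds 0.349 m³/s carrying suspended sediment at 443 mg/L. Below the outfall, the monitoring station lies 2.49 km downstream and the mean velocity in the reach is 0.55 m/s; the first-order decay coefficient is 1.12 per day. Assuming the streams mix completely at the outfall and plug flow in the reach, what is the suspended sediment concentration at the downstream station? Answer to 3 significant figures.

After mixing, C = (7.150·27.00 + 0.3490·443.0) / 7.499 = 347.7/7.499 = 46.36 mg/L.
Travel time t = 2.49·1000 / 0.55 = 4527 s = 1.258 h.
Applying C = C₀e^(−kt): 46.36 × 0.9430 = 43.72 mg/L.

43.7 mg/L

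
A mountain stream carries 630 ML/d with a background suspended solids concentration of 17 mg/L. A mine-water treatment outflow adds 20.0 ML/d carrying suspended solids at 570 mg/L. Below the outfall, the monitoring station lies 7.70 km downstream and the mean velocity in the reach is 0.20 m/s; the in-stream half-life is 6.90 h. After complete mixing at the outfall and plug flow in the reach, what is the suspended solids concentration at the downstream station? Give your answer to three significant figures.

Mixed concentration C = ΣQC/ΣQ = (630.0·17.00 + 20.00·570.0) / 650.0 = 22110/650.0 = 34.02 mg/L.
Travel time t = 7.70·1000 / 0.20 = 38500 s = 10.69 h.
Half-life 6.90 h → k = ln 2 / 6.90 = 0.1005 h⁻¹ = 2.411 d⁻¹.
First-order decay: C = 34.02·exp(−k·t) = 34.02·0.3415 = 11.62 mg/L.

11.6 mg/L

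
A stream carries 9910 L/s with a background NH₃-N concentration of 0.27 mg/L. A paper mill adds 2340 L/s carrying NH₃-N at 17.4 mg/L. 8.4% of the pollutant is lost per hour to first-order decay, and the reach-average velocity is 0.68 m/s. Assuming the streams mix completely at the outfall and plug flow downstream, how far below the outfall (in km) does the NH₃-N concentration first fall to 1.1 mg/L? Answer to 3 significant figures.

32.6 km

Mixed concentration C = ΣQC/ΣQ = (9910·0.2700 + 2340·17.40) / 12250 = 43390/12250 = 3.542 mg/L.
8.4%/h lost → k = −ln(1 − 0.084) = 0.08774 h⁻¹.
Set 3.542·exp(−k·t) = 1.1 → t = ln(3.542/1.1)/k = 47980 s = 13.33 h.
Distance = v·t = 0.68·47980 = 32630 m = 32.63 km.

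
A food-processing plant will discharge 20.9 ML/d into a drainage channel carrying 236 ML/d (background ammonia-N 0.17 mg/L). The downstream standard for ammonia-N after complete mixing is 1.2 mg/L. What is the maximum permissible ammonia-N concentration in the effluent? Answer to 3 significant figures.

12.8 mg/L

At the limit, (Qr·Cr + Qe·Cₑ)/(Qr + Qe) = 1.2:
Cₑ = (256.9·1.2 − 236.0·0.1700) / 20.90 = 12.83 mg/L.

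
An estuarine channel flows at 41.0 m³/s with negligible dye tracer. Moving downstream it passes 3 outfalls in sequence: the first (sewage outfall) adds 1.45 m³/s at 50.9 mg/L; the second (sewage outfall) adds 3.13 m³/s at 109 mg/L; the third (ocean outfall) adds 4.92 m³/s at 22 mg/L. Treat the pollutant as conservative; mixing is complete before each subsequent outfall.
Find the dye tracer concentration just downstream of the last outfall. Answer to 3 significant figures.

10.4 mg/L

After outfall 1: Q = 41.00 + 1.450 = 42.45 m³/s; C = (41.00·0 + 1.450·50.90)/42.45 = 1.739 mg/L.
After outfall 2: Q = 42.45 + 3.130 = 45.58 m³/s; C = (42.45·1.739 + 3.130·109.0)/45.58 = 9.104 mg/L.
After outfall 3: Q = 45.58 + 4.920 = 50.50 m³/s; C = (45.58·9.104 + 4.920·22.00)/50.50 = 10.36 mg/L.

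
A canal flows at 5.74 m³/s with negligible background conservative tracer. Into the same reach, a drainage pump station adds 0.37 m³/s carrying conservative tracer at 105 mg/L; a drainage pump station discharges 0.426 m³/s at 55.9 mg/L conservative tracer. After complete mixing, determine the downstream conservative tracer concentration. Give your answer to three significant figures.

9.59 mg/L

Mixed concentration C = ΣQC/ΣQ = (5.740·0 + 0.3700·105.0 + 0.4260·55.90) / 6.536 = 62.66/6.536 = 9.587 mg/L.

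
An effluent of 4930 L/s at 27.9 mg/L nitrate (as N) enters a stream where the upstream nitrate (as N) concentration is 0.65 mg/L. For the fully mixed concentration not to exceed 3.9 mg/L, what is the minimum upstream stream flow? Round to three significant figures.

Set C_mix = 3.9: (Q·0.6500 + 4930·27.90) / (Q + 4930) = 3.9
→ Q = 4930·(27.90 − 3.9)/(3.9 − 0.6500) = 36410 L/s.

36400 L/s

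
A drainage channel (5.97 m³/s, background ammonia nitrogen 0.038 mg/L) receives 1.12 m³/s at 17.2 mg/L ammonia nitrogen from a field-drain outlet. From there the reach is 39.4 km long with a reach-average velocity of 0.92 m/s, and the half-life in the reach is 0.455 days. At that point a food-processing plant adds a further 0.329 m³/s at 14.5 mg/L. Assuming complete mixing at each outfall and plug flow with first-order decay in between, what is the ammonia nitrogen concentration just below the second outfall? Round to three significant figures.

1.88 mg/L

Flow-weighted average: C = (5.970·0.03800 + 1.120·17.20) / 7.090 = 19.49/7.090 = 2.749 mg/L; combined flow 7.090 m³/s.
Travel time t = 39.4·1000 / 0.92 = 42830 s = 11.90 h.
Half-life 0.455 d → k = ln 2 / 0.455 = 1.523 d⁻¹.
First-order decay: C = 2.749·exp(−k·t) = 2.749·0.4700 = 1.292 mg/L.
Second outfall: C = (7.090·1.292 + 0.3290·14.50)/7.419 = 1.878 mg/L.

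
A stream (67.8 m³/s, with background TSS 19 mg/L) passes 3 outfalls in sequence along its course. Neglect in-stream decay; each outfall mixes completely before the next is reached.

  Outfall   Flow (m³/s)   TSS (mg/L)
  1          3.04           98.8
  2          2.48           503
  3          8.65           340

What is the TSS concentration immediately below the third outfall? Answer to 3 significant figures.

70.5 mg/L

Outfall 1: combined Q = 70.84 m³/s; C = (67.80·19.00 + 3.040·98.80)/70.84 = 22.42 mg/L.
Outfall 2: combined Q = 73.32 m³/s; C = (70.84·22.42 + 2.480·503.0)/73.32 = 38.68 mg/L.
Outfall 3: combined Q = 81.97 m³/s; C = (73.32·38.68 + 8.650·340.0)/81.97 = 70.48 mg/L.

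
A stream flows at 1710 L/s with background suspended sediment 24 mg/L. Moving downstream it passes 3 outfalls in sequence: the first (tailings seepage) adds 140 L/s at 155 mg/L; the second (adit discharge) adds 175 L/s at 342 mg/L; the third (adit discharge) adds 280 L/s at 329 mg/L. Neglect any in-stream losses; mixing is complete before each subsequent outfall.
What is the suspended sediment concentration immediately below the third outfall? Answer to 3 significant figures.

After outfall 1: Q = 1710 + 140.0 = 1850 L/s; C = (1710·24.00 + 140.0·155.0)/1850 = 33.91 mg/L.
After outfall 2: Q = 1850 + 175.0 = 2025 L/s; C = (1850·33.91 + 175.0·342.0)/2025 = 60.54 mg/L.
After outfall 3: Q = 2025 + 280.0 = 2305 L/s; C = (2025·60.54 + 280.0·329.0)/2305 = 93.15 mg/L.

93.1 mg/L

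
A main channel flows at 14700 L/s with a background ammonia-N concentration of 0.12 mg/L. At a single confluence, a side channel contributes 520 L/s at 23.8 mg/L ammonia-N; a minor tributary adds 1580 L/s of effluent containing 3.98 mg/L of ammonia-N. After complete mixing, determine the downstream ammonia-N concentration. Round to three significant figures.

1.22 mg/L

Mixed concentration C = ΣQC/ΣQ = (14700·0.1200 + 520.0·23.80 + 1580·3.980) / 16800 = 20430/16800 = 1.216 mg/L.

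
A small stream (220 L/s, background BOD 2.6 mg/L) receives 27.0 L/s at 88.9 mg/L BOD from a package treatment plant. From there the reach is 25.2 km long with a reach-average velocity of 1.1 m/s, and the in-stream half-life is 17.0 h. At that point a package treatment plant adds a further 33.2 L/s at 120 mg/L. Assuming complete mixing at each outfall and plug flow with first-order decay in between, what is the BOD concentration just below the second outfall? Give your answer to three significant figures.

Flow-weighted average: C = (220.0·2.600 + 27.00·88.90) / 247.0 = 2972/247.0 = 12.03 mg/L; combined flow 247.0 L/s.
Travel time t = 25.2·1000 / 1.1 = 22910 s = 6.364 h.
Half-life 17.0 h → k = ln 2 / 17.0 = 0.04077 h⁻¹ = 0.9786 d⁻¹.
Applying C = C₀e^(−kt): 12.03 × 0.7715 = 9.283 mg/L.
Second outfall: C = (247.0·9.283 + 33.20·120.0)/280.2 = 22.40 mg/L.

22.4 mg/L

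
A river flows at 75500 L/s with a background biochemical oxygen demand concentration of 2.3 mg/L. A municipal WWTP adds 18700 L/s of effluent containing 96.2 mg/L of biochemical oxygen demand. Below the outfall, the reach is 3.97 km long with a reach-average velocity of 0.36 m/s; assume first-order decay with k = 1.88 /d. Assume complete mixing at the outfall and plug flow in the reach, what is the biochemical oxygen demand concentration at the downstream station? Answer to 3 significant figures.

Mixed concentration C = ΣQC/ΣQ = (75500·2.300 + 18700·96.20) / 94200 = 1973000/94200 = 20.94 mg/L.
Travel time t = 3.97·1000 / 0.36 = 11030 s = 3.063 h.
Decay over the reach: 20.94·exp(−kt) = 20.94·0.7867 = 16.47 mg/L.

16.5 mg/L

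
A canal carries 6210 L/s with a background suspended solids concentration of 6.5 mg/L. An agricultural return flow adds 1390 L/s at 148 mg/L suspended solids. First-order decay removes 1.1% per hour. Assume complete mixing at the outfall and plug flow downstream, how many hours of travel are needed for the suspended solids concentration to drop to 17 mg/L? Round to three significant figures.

Mass balance: C = (6210·6.500 + 1390·148.0) / 7600 = 246100/7600 = 32.38 mg/L.
1.1%/h lost → k = −ln(1 − 0.011) = 0.01106 h⁻¹.
32.38·exp(−k·t) = 17 → t = ln(32.38/17)/k = 209700 s = 58.25 h.

58.3 h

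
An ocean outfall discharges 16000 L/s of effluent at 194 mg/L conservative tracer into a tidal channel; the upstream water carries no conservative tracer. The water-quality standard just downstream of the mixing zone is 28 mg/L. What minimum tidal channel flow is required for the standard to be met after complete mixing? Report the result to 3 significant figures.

94900 L/s

Set C_mix = 28: (Q·0 + 16000·194.0) / (Q + 16000) = 28
→ Q = 16000·(194.0 − 28)/(28 − 0) = 94860 L/s.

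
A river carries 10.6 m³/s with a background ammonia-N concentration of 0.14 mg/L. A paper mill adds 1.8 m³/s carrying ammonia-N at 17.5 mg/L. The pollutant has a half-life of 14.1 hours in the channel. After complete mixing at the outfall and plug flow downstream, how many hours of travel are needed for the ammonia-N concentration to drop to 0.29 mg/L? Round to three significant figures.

45.1 h

After mixing, C = (10.60·0.1400 + 1.800·17.50) / 12.40 = 32.98/12.40 = 2.660 mg/L.
Half-life 14.1 h → k = ln 2 / 14.1 = 0.04916 h⁻¹ = 1.180 d⁻¹.
2.660·exp(−k·t) = 0.29 → t = ln(2.660/0.29)/k = 162300 s = 45.08 h.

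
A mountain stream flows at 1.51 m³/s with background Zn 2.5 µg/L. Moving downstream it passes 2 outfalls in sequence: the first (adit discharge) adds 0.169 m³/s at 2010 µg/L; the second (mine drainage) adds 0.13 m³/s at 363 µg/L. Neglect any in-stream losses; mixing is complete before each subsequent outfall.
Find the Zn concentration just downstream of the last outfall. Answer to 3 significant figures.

Outfall 1: combined Q = 1.679 m³/s; C = (1.510·2.500 + 0.1690·2010)/1.679 = 204.6 µg/L.
Outfall 2: combined Q = 1.809 m³/s; C = (1.679·204.6 + 0.1300·363.0)/1.809 = 216.0 µg/L.

216 µg/L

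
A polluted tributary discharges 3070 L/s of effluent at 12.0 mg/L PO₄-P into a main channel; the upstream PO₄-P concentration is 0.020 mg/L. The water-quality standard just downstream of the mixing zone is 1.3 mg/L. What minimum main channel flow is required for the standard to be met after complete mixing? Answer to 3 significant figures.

Set C_mix = 1.3: (Q·0.02000 + 3070·12.00) / (Q + 3070) = 1.3
→ Q = 3070·(12.00 − 1.3)/(1.3 − 0.02000) = 25660 L/s.

25700 L/s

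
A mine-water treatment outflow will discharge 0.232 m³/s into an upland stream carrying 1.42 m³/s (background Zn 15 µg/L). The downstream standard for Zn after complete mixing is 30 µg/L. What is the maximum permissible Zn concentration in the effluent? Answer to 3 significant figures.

122 µg/L

At the limit, (Qr·Cr + Qe·Cₑ)/(Qr + Qe) = 30:
Cₑ = (1.652·30 − 1.420·15.00) / 0.2320 = 121.8 µg/L.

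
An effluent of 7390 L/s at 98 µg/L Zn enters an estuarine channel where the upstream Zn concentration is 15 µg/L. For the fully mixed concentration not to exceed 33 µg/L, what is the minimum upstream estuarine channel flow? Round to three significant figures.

26700 L/s

Set C_mix = 33: (Q·15.00 + 7390·98.00) / (Q + 7390) = 33
→ Q = 7390·(98.00 − 33)/(33 − 15.00) = 26690 L/s.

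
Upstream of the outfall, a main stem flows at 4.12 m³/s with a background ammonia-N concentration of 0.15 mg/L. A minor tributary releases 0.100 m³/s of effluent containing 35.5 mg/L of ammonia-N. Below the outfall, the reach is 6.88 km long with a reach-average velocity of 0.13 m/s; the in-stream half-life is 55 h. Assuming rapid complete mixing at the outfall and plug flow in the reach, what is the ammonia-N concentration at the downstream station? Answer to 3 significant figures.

After mixing, C = (4.120·0.1500 + 0.1000·35.50) / 4.220 = 4.168/4.220 = 0.9877 mg/L.
Travel time t = 6.88·1000 / 0.13 = 52920 s = 14.70 h.
Half-life 55 h → k = ln 2 / 55 = 0.01260 h⁻¹ = 0.3025 d⁻¹.
First-order decay: C = 0.9877·exp(−k·t) = 0.9877·0.8309 = 0.8206 mg/L.

0.821 mg/L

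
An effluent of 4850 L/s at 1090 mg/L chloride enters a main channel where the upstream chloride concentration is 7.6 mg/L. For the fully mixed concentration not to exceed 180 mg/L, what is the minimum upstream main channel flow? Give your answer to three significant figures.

Set C_mix = 180: (Q·7.600 + 4850·1090) / (Q + 4850) = 180
→ Q = 4850·(1090 − 180)/(180 − 7.600) = 25600 L/s.

25600 L/s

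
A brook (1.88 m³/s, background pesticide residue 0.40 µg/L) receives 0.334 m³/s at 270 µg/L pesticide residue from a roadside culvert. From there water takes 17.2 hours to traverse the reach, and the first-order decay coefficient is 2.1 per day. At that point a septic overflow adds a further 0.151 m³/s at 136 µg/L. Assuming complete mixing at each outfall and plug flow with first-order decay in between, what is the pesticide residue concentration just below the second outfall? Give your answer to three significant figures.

17.2 µg/L

Mass balance: C = (1.880·0.4000 + 0.3340·270.0) / 2.214 = 90.93/2.214 = 41.07 µg/L; combined flow 2.214 m³/s.
After decay, C = 41.07 × e^(−kt) = 41.07 × 0.2220 = 9.119 µg/L.
At the second outfall, C = (2.214·9.119 + 0.1510·136.0) / (2.214 + 0.1510) = 17.22 µg/L.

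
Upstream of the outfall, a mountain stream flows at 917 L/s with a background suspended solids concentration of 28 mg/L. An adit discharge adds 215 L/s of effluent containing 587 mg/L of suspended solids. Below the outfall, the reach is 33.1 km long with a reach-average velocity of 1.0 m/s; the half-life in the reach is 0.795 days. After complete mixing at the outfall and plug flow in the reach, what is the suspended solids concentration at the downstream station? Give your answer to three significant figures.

After mixing, C = (917.0·28.00 + 215.0·587.0) / 1132 = 151900/1132 = 134.2 mg/L.
Travel time t = 33.1·1000 / 1.0 = 33100 s = 9.194 h.
Half-life 0.795 d → k = ln 2 / 0.795 = 0.8719 d⁻¹.
After decay, C = 134.2 × e^(−kt) = 134.2 × 0.7160 = 96.07 mg/L.

96.1 mg/L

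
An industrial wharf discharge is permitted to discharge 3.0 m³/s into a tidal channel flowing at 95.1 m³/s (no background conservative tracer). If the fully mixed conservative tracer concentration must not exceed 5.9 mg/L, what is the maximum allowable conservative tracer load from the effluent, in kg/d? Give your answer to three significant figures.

50000 kg/d

Mass balance at the limit: 95.10·0 + 3.000·Cₑ = 98.10·5.9 → Cₑ = 192.9 mg/L.
Load = 3.000 m³/s × 192.9 g/m³ × 86 400 s/d = 50010 kg/d.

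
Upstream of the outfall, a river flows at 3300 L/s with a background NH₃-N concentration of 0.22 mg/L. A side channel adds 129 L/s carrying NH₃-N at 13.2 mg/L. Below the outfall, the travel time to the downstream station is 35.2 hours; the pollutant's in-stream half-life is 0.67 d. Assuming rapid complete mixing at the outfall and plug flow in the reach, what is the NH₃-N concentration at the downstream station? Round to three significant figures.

0.155 mg/L

Mass balance: C = (3300·0.2200 + 129.0·13.20) / 3429 = 2429/3429 = 0.7083 mg/L.
Half-life 0.67 d → k = ln 2 / 0.67 = 1.035 d⁻¹.
First-order decay: C = 0.7083·exp(−k·t) = 0.7083·0.2193 = 0.1553 mg/L.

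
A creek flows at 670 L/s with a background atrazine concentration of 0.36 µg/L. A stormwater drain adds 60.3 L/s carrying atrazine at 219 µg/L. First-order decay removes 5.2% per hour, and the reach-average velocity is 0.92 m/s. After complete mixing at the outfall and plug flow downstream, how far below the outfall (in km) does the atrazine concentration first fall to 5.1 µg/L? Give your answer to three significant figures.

Mixed concentration C = ΣQC/ΣQ = (670.0·0.3600 + 60.30·219.0) / 730.3 = 13450/730.3 = 18.41 µg/L.
5.2%/h lost → k = −ln(1 − 0.052) = 0.05340 h⁻¹.
Set 18.41·exp(−k·t) = 5.1 → t = ln(18.41/5.1)/k = 86550 s = 24.04 h.
Distance = v·t = 0.92·86550 = 79620 m = 79.62 km.

79.6 km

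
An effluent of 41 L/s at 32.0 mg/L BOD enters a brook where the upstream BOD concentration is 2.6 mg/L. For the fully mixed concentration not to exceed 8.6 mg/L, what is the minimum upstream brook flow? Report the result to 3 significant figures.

160 L/s

Set C_mix = 8.6: (Q·2.600 + 41.00·32.00) / (Q + 41.00) = 8.6
→ Q = 41.00·(32.00 − 8.6)/(8.6 − 2.600) = 159.9 L/s.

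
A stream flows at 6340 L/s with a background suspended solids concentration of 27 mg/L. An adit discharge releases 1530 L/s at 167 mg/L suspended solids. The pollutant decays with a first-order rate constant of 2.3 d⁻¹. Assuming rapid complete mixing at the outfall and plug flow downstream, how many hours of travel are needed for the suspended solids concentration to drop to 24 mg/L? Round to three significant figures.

Mass balance: C = (6340·27.00 + 1530·167.0) / 7870 = 426700/7870 = 54.22 mg/L.
54.22·exp(−k·t) = 24 → t = ln(54.22/24)/k = 30610 s = 8.504 h.

8.50 h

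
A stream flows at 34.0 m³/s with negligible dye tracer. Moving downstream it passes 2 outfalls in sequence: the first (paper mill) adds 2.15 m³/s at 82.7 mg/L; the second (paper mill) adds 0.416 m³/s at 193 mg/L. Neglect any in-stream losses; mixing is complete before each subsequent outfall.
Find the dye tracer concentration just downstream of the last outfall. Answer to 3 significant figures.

Outfall 1: combined Q = 36.15 m³/s; C = (34.00·0 + 2.150·82.70)/36.15 = 4.919 mg/L.
Outfall 2: combined Q = 36.57 m³/s; C = (36.15·4.919 + 0.4160·193.0)/36.57 = 7.058 mg/L.

7.06 mg/L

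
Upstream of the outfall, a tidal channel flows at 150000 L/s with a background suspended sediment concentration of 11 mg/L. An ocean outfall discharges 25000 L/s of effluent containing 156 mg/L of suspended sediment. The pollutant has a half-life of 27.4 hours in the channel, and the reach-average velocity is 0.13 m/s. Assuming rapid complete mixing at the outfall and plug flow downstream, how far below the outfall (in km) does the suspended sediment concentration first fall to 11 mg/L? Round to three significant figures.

Conservation of mass: C = (150000·11.00 + 25000·156.0) / 175000 = 5550000/175000 = 31.71 mg/L.
Half-life 27.4 h → k = ln 2 / 27.4 = 0.02530 h⁻¹ = 0.6071 d⁻¹.
Set 31.71·exp(−k·t) = 11 → t = ln(31.71/11)/k = 150700 s = 41.86 h.
Distance = v·t = 0.13·150700 = 19590 m = 19.59 km.

19.6 km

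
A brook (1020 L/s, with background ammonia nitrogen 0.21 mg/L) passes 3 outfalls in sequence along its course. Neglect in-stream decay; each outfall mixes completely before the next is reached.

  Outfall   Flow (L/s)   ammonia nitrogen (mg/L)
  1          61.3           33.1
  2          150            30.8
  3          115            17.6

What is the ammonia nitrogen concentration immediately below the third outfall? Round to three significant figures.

6.60 mg/L

After outfall 1: Q = 1020 + 61.30 = 1081 L/s; C = (1020·0.2100 + 61.30·33.10)/1081 = 2.075 mg/L.
After outfall 2: Q = 1081 + 150.0 = 1231 L/s; C = (1081·2.075 + 150.0·30.80)/1231 = 5.574 mg/L.
After outfall 3: Q = 1231 + 115.0 = 1346 L/s; C = (1231·5.574 + 115.0·17.60)/1346 = 6.601 mg/L.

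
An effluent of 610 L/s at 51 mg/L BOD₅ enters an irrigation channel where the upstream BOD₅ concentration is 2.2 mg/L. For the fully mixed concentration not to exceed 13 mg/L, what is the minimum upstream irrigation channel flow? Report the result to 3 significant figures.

Set C_mix = 13: (Q·2.200 + 610.0·51.00) / (Q + 610.0) = 13
→ Q = 610.0·(51.00 − 13)/(13 − 2.200) = 2146 L/s.

2150 L/s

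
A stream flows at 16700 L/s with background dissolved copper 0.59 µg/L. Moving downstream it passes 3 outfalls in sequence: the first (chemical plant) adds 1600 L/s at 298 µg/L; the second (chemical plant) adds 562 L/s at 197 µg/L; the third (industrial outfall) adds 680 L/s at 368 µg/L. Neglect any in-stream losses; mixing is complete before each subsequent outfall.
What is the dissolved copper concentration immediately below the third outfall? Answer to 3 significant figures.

Below outfall 1: Q → 18300 L/s, C = (16700·0.5900 + 1600·298.0)/18300 = 26.59 µg/L.
Below outfall 2: Q → 18860 L/s, C = (18300·26.59 + 562.0·197.0)/18860 = 31.67 µg/L.
Below outfall 3: Q → 19540 L/s, C = (18860·31.67 + 680.0·368.0)/19540 = 43.37 µg/L.

43.4 µg/L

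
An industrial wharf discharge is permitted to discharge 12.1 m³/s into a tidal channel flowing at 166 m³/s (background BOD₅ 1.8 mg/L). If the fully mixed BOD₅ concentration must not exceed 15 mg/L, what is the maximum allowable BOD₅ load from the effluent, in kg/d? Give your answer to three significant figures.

205000 kg/d

Mass balance at the limit: 166.0·1.800 + 12.10·Cₑ = 178.1·15 → Cₑ = 196.1 mg/L.
Load = 12.10 m³/s × 196.1 g/m³ × 86 400 s/d = 205000 kg/d.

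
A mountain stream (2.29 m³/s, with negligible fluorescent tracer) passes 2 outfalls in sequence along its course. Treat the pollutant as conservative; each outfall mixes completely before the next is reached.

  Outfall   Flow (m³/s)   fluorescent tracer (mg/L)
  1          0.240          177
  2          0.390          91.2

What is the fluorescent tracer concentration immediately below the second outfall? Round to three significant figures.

26.7 mg/L

Below outfall 1: Q → 2.530 m³/s, C = (2.290·0 + 0.2400·177.0)/2.530 = 16.79 mg/L.
Below outfall 2: Q → 2.920 m³/s, C = (2.530·16.79 + 0.3900·91.20)/2.920 = 26.73 mg/L.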